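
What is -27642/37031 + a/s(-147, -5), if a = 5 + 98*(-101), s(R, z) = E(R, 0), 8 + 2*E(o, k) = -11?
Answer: 38535272/37031 ≈ 1040.6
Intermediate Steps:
E(o, k) = -19/2 (E(o, k) = -4 + (½)*(-11) = -4 - 11/2 = -19/2)
s(R, z) = -19/2
a = -9893 (a = 5 - 9898 = -9893)
-27642/37031 + a/s(-147, -5) = -27642/37031 - 9893/(-19/2) = -27642*1/37031 - 9893*(-2/19) = -27642/37031 + 19786/19 = 38535272/37031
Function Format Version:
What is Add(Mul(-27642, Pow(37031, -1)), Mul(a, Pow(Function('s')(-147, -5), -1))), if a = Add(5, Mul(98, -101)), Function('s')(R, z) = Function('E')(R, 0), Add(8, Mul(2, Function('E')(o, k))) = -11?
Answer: Rational(38535272, 37031) ≈ 1040.6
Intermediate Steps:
Function('E')(o, k) = Rational(-19, 2) (Function('E')(o, k) = Add(-4, Mul(Rational(1, 2), -11)) = Add(-4, Rational(-11, 2)) = Rational(-19, 2))
Function('s')(R, z) = Rational(-19, 2)
a = -9893 (a = Add(5, -9898) = -9893)
Add(Mul(-27642, Pow(37031, -1)), Mul(a, Pow(Function('s')(-147, -5), -1))) = Add(Mul(-27642, Pow(37031, -1)), Mul(-9893, Pow(Rational(-19, 2), -1))) = Add(Mul(-27642, Rational(1, 37031)), Mul(-9893, Rational(-2, 19))) = Add(Rational(-27642, 37031), Rational(19786, 19)) = Rational(38535272, 37031)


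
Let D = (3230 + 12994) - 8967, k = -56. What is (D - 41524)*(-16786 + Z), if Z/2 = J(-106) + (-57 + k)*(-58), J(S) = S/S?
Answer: 125965492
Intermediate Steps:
J(S) = 1
Z = 13110 (Z = 2*(1 + (-57 - 56)*(-58)) = 2*(1 - 113*(-58)) = 2*(1 + 6554) = 2*6555 = 13110)
D = 7257 (D = 16224 - 8967 = 7257)
(D - 41524)*(-16786 + Z) = (7257 - 41524)*(-16786 + 13110) = -34267*(-3676) = 125965492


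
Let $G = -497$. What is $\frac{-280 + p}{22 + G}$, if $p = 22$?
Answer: $\frac{258}{475} \approx 0.54316$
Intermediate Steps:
$\frac{-280 + p}{22 + G} = \frac{-280 + 22}{22 - 497} = - \frac{258}{-475} = \left(-258\right) \left(- \frac{1}{475}\right) = \frac{258}{475}$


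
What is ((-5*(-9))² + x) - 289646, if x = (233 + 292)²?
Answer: -11996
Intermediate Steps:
x = 275625 (x = 525² = 275625)
((-5*(-9))² + x) - 289646 = ((-5*(-9))² + 275625) - 289646 = (45² + 275625) - 289646 = (2025 + 275625) - 289646 = 277650 - 289646 = -11996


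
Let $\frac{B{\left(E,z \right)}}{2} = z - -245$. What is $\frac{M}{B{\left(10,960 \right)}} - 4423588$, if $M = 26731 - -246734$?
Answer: $- \frac{2132114723}{482} \approx -4.4235 \cdot 10^{6}$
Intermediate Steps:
$M = 273465$ ($M = 26731 + 246734 = 273465$)
$B{\left(E,z \right)} = 490 + 2 z$ ($B{\left(E,z \right)} = 2 \left(z - -245\right) = 2 \left(z + 245\right) = 2 \left(245 + z\right) = 490 + 2 z$)
$\frac{M}{B{\left(10,960 \right)}} - 4423588 = \frac{273465}{490 + 2 \cdot 960} - 4423588 = \frac{273465}{490 + 1920} - 4423588 = \frac{273465}{2410} - 4423588 = 273465 \cdot \frac{1}{2410} - 4423588 = \frac{54693}{482} - 4423588 = - \frac{2132114723}{482}$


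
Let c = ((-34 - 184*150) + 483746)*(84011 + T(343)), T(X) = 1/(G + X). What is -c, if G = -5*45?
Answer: -2260787316744/59 ≈ -3.8318e+10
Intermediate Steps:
G = -225
T(X) = 1/(-225 + X)
c = 2260787316744/59 (c = ((-34 - 184*150) + 483746)*(84011 + 1/(-225 + 343)) = ((-34 - 27600) + 483746)*(84011 + 1/118) = (-27634 + 483746)*(84011 + 1/118) = 456112*(9913299/118) = 2260787316744/59 ≈ 3.8318e+10)
-c = -1*2260787316744/59 = -2260787316744/59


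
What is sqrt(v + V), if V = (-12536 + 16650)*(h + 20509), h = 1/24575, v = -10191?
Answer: sqrt(2037996148001937)/4915 ≈ 9185.0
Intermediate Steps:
h = 1/24575 ≈ 4.0692e-5
V = 2073491693064/24575 (V = (-12536 + 16650)*(1/24575 + 20509) = 4114*(504008676/24575) = 2073491693064/24575 ≈ 8.4374e+7)
sqrt(v + V) = sqrt(-10191 + 2073491693064/24575) = sqrt(2073241249239/24575) = sqrt(2037996148001937)/4915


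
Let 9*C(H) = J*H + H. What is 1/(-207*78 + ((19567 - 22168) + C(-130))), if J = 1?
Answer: -9/168983 ≈ -5.3260e-5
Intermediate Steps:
C(H) = 2*H/9 (C(H) = (1*H + H)/9 = (H + H)/9 = (2*H)/9 = 2*H/9)
1/(-207*78 + ((19567 - 22168) + C(-130))) = 1/(-207*78 + ((19567 - 22168) + (2/9)*(-130))) = 1/(-16146 + (-2601 - 260/9)) = 1/(-16146 - 23669/9) = 1/(-168983/9) = -9/168983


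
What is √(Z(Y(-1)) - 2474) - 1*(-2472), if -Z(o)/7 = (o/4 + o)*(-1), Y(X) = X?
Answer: 2472 + I*√9931/2 ≈ 2472.0 + 49.827*I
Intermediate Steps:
Z(o) = 35*o/4 (Z(o) = -7*(o/4 + o)*(-1) = -7*5*o/4*(-1) = -(-35)*o/4 = 35*o/4)
√(Z(Y(-1)) - 2474) - 1*(-2472) = √((35/4)*(-1) - 2474) - 1*(-2472) = √(-35/4 - 2474) + 2472 = √(-9931/4) + 2472 = I*√9931/2 + 2472 = 2472 + I*√9931/2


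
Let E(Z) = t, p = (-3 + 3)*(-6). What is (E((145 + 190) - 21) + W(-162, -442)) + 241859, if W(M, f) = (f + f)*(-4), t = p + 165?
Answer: 245560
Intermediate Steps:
p = 0 (p = 0*(-6) = 0)
t = 165 (t = 0 + 165 = 165)
W(M, f) = -8*f (W(M, f) = (2*f)*(-4) = -8*f)
E(Z) = 165
(E((145 + 190) - 21) + W(-162, -442)) + 241859 = (165 - 8*(-442)) + 241859 = (165 + 3536) + 241859 = 3701 + 241859 = 245560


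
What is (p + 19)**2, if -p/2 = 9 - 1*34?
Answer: 4761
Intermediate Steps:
p = 50 (p = -2*(9 - 1*34) = -2*(9 - 34) = -2*(-25) = 50)
(p + 19)**2 = (50 + 19)**2 = 69**2 = 4761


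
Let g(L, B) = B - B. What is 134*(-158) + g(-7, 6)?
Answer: -21172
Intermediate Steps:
g(L, B) = 0
134*(-158) + g(-7, 6) = 134*(-158) + 0 = -21172 + 0 = -21172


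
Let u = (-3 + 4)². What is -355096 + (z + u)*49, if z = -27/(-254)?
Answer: -90180615/254 ≈ -3.5504e+5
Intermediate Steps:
z = 27/254 (z = -27*(-1/254) = 27/254 ≈ 0.10630)
u = 1 (u = 1² = 1)
-355096 + (z + u)*49 = -355096 + (27/254 + 1)*49 = -355096 + (281/254)*49 = -355096 + 13769/254 = -90180615/254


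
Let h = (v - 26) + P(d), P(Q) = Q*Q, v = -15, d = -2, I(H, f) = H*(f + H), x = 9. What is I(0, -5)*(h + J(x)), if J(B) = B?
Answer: 0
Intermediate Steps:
I(H, f) = H*(H + f)
P(Q) = Q**2
h = -37 (h = (-15 - 26) + (-2)**2 = -41 + 4 = -37)
I(0, -5)*(h + J(x)) = (0*(0 - 5))*(-37 + 9) = (0*(-5))*(-28) = 0*(-28) = 0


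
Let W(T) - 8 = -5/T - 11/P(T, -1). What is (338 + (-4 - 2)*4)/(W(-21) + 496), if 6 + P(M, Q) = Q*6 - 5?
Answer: 56049/90122 ≈ 0.62192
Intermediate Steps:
P(M, Q) = -11 + 6*Q (P(M, Q) = -6 + (Q*6 - 5) = -6 + (6*Q - 5) = -6 + (-5 + 6*Q) = -11 + 6*Q)
W(T) = 147/17 - 5/T (W(T) = 8 + (-5/T - 11/(-11 + 6*(-1))) = 8 + (-5/T - 11/(-11 - 6)) = 8 + (-5/T - 11/(-17)) = 8 + (-5/T - 11*(-1/17)) = 8 + (-5/T + 11/17) = 8 + (11/17 - 5/T) = 147/17 - 5/T)
(338 + (-4 - 2)*4)/(W(-21) + 496) = (338 + (-4 - 2)*4)/((147/17 - 5/(-21)) + 496) = (338 - 6*4)/((147/17 - 5*(-1/21)) + 496) = (338 - 24)/((147/17 + 5/21) + 496) = 314/(3172/357 + 496) = 314/(180244/357) = 314*(357/180244) = 56049/90122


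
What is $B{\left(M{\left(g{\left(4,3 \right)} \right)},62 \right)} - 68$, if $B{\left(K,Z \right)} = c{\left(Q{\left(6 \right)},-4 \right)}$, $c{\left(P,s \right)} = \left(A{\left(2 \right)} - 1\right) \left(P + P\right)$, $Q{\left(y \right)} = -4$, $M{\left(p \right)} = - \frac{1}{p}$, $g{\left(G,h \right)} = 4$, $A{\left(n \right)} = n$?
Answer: $-76$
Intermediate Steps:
$c{\left(P,s \right)} = 2 P$ ($c{\left(P,s \right)} = \left(2 - 1\right) \left(P + P\right) = 1 \cdot 2 P = 2 P$)
$B{\left(K,Z \right)} = -8$ ($B{\left(K,Z \right)} = 2 \left(-4\right) = -8$)
$B{\left(M{\left(g{\left(4,3 \right)} \right)},62 \right)} - 68 = -8 - 68 = -76$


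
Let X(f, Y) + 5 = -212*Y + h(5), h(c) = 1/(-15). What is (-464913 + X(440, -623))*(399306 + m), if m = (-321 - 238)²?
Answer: -3553689841597/15 ≈ -2.3691e+11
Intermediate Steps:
m = 312481 (m = (-559)² = 312481)
h(c) = -1/15
X(f, Y) = -76/15 - 212*Y (X(f, Y) = -5 + (-212*Y - 1/15) = -5 + (-1/15 - 212*Y) = -76/15 - 212*Y)
(-464913 + X(440, -623))*(399306 + m) = (-464913 + (-76/15 - 212*(-623)))*(399306 + 312481) = (-464913 + (-76/15 + 132076))*711787 = (-464913 + 1981064/15)*711787 = -4992631/15*711787 = -3553689841597/15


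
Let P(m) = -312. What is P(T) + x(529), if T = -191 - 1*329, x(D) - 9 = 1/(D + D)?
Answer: -320573/1058 ≈ -303.00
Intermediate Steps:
x(D) = 9 + 1/(2*D) (x(D) = 9 + 1/(D + D) = 9 + 1/(2*D))
T = -520 (T = -191 - 329 = -520)
P(T) + x(529) = -312 + (9 + (½)/529) = -312 + (9 + (½)*(1/529)) = -312 + (9 + 1/1058) = -312 + 9523/1058 = -320573/1058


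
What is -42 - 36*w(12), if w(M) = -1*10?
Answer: 318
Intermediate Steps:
w(M) = -10
-42 - 36*w(12) = -42 - 36*(-10) = -42 + 360 = 318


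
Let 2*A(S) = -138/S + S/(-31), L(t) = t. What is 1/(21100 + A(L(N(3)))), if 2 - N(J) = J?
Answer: 62/1312479 ≈ 4.7239e-5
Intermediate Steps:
N(J) = 2 - J
A(S) = -69/S - S/62 (A(S) = (-138/S + S/(-31))/2 = (-138/S + S*(-1/31))/2 = (-138/S - S/31)/2 = -69/S - S/62)
1/(21100 + A(L(N(3)))) = 1/(21100 + (-69/(2 - 1*3) - (2 - 1*3)/62)) = 1/(21100 + (-69/(2 - 3) - (2 - 3)/62)) = 1/(21100 + (-69/(-1) - 1/62*(-1))) = 1/(21100 + (-69*(-1) + 1/62)) = 1/(21100 + (69 + 1/62)) = 1/(21100 + 4279/62) = 1/(1312479/62) = 62/1312479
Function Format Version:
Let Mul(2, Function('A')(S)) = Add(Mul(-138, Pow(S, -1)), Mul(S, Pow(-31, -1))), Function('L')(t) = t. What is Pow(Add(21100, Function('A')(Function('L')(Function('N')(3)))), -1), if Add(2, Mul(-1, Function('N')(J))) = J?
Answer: Rational(62, 1312479) ≈ 4.7239e-5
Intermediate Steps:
Function('N')(J) = Add(2, Mul(-1, J))
Function('A')(S) = Add(Mul(-69, Pow(S, -1)), Mul(Rational(-1, 62), S)) (Function('A')(S) = Mul(Rational(1, 2), Add(Mul(-138, Pow(S, -1)), Mul(S, Pow(-31, -1)))) = Mul(Rational(1, 2), Add(Mul(-138, Pow(S, -1)), Mul(S, Rational(-1, 31)))) = Mul(Rational(1, 2), Add(Mul(-138, Pow(S, -1)), Mul(Rational(-1, 31), S))) = Add(Mul(-69, Pow(S, -1)), Mul(Rational(-1, 62), S)))
Pow(Add(21100, Function('A')(Function('L')(Function('N')(3)))), -1) = Pow(Add(21100, Add(Mul(-69, Pow(Add(2, Mul(-1, 3)), -1)), Mul(Rational(-1, 62), Add(2, Mul(-1, 3))))), -1) = Pow(Add(21100, Add(Mul(-69, Pow(Add(2, -3), -1)), Mul(Rational(-1, 62), Add(2, -3)))), -1) = Pow(Add(21100, Add(Mul(-69, Pow(-1, -1)), Mul(Rational(-1, 62), -1))), -1) = Pow(Add(21100, Add(Mul(-69, -1), Rational(1, 62))), -1) = Pow(Add(21100, Add(69, Rational(1, 62))), -1) = Pow(Add(21100, Rational(4279, 62)), -1) = Pow(Rational(1312479, 62), -1) = Rational(62, 1312479)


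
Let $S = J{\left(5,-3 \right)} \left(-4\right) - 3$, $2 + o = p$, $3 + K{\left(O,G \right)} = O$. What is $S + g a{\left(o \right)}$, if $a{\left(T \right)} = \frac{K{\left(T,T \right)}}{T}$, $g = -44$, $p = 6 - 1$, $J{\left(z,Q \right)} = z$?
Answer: $-23$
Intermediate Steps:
$p = 5$
$K{\left(O,G \right)} = -3 + O$
$o = 3$ ($o = -2 + 5 = 3$)
$a{\left(T \right)} = \frac{-3 + T}{T}$
$S = -23$ ($S = 5 \left(-4\right) - 3 = -20 - 3 = -23$)
$S + g a{\left(o \right)} = -23 - 44 \frac{-3 + 3}{3} = -23 - 44 \cdot \frac{1}{3} \cdot 0 = -23 - 0 = -23 + 0 = -23$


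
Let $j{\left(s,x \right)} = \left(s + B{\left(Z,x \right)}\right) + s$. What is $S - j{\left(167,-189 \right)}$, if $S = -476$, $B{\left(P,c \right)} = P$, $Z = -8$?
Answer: $-802$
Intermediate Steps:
$j{\left(s,x \right)} = -8 + 2 s$ ($j{\left(s,x \right)} = \left(s - 8\right) + s = \left(-8 + s\right) + s = -8 + 2 s$)
$S - j{\left(167,-189 \right)} = -476 - \left(-8 + 2 \cdot 167\right) = -476 - \left(-8 + 334\right) = -476 - 326 = -802$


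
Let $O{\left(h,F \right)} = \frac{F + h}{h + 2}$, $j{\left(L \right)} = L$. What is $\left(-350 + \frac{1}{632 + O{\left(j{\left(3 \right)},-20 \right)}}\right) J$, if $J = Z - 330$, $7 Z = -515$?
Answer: $\frac{3107627125}{22001} \approx 1.4125 \cdot 10^{5}$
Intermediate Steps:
$Z = - \frac{515}{7}$ ($Z = \frac{1}{7} \left(-515\right) = - \frac{515}{7} \approx -73.571$)
$O{\left(h,F \right)} = \frac{F + h}{2 + h}$
$J = - \frac{2825}{7}$ ($J = - \frac{515}{7} - 330 = - \frac{2825}{7} \approx -403.57$)
$\left(-350 + \frac{1}{632 + O{\left(j{\left(3 \right)},-20 \right)}}\right) J = \left(-350 + \frac{1}{632 + \frac{-20 + 3}{2 + 3}}\right) \left(- \frac{2825}{7}\right) = \left(-350 + \frac{1}{632 + \frac{1}{5} \left(-17\right)}\right) \left(- \frac{2825}{7}\right) = \left(-350 + \frac{1}{632 - \frac{17}{5}}\right) \left(- \frac{2825}{7}\right) = \left(-350 + \frac{1}{\frac{3143}{5}}\right) \left(- \frac{2825}{7}\right) = \left(-350 + \frac{5}{3143}\right) \left(- \frac{2825}{7}\right) = \left(- \frac{1100045}{3143}\right) \left(- \frac{2825}{7}\right) = \frac{3107627125}{22001}$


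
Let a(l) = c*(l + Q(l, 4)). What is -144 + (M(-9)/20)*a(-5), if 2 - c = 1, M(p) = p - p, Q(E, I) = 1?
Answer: -144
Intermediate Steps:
M(p) = 0
c = 1 (c = 2 - 1*1 = 2 - 1 = 1)
a(l) = 1 + l (a(l) = 1*(l + 1) = 1*(1 + l) = 1 + l)
-144 + (M(-9)/20)*a(-5) = -144 + (0/20)*(1 - 5) = -144 + (0*(1/20))*(-4) = -144 + 0*(-4) = -144 + 0 = -144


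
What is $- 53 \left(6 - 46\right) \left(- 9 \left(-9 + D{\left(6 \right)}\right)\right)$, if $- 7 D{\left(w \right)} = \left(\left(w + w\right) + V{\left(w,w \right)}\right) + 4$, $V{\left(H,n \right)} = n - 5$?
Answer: $\frac{1526400}{7} \approx 2.1806 \cdot 10^{5}$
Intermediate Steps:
$V{\left(H,n \right)} = -5 + n$
$D{\left(w \right)} = \frac{1}{7} - \frac{3 w}{7}$ ($D{\left(w \right)} = - \frac{\left(\left(w + w\right) + \left(-5 + w\right)\right) + 4}{7} = - \frac{\left(2 w + \left(-5 + w\right)\right) + 4}{7} = - \frac{\left(-5 + 3 w\right) + 4}{7} = - \frac{-1 + 3 w}{7} = \frac{1}{7} - \frac{3 w}{7}$)
$- 53 \left(6 - 46\right) \left(- 9 \left(-9 + D{\left(6 \right)}\right)\right) = - 53 \left(6 - 46\right) \left(- 9 \left(-9 + \left(\frac{1}{7} - \frac{18}{7}\right)\right)\right) = \left(-53\right) \left(-40\right) \left(- 9 \left(-9 + \left(\frac{1}{7} - \frac{18}{7}\right)\right)\right) = 2120 \left(- 9 \left(-9 - \frac{17}{7}\right)\right) = 2120 \left(\left(-9\right) \left(- \frac{80}{7}\right)\right) = 2120 \cdot \frac{720}{7} = \frac{1526400}{7}$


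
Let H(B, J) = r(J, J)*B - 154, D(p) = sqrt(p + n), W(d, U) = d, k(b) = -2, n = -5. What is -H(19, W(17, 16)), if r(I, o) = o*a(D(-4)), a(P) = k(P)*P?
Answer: 154 + 1938*I ≈ 154.0 + 1938.0*I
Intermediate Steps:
D(p) = sqrt(-5 + p) (D(p) = sqrt(p - 5) = sqrt(-5 + p))
a(P) = -2*P
r(I, o) = -6*I*o (r(I, o) = o*(-2*sqrt(-5 - 4)) = o*(-6*I) = -6*I*o)
H(B, J) = -154 - 6*I*B*J (H(B, J) = (-6*I*J)*B - 154 = -6*I*B*J - 154 = -154 - 6*I*B*J)
-H(19, W(17, 16)) = -(-154 - 6*I*19*17) = -(-154 - 1938*I) = 154 + 1938*I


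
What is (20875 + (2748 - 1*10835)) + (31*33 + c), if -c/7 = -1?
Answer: 13818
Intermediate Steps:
c = 7 (c = -7*(-1) = 7)
(20875 + (2748 - 1*10835)) + (31*33 + c) = (20875 + (2748 - 1*10835)) + (31*33 + 7) = (20875 + (2748 - 10835)) + (1023 + 7) = (20875 - 8087) + 1030 = 12788 + 1030 = 13818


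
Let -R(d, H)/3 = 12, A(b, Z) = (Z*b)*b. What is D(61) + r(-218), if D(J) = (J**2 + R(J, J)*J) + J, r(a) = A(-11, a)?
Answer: -24792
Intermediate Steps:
A(b, Z) = Z*b**2
r(a) = 121*a (r(a) = a*(-11)**2 = a*121 = 121*a)
R(d, H) = -36 (R(d, H) = -3*12 = -36)
D(J) = J**2 - 35*J (D(J) = (J**2 - 36*J) + J = J**2 - 35*J)
D(61) + r(-218) = 61*(-35 + 61) + 121*(-218) = 61*26 - 26378 = 1586 - 26378 = -24792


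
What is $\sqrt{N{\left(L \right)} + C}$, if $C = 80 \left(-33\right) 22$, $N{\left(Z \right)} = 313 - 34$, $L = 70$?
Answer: $i \sqrt{57801} \approx 240.42 i$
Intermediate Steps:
$N{\left(Z \right)} = 279$ ($N{\left(Z \right)} = 313 - 34 = 279$)
$C = -58080$ ($C = \left(-2640\right) 22 = -58080$)
$\sqrt{N{\left(L \right)} + C} = \sqrt{279 - 58080} = \sqrt{-57801} = i \sqrt{57801}$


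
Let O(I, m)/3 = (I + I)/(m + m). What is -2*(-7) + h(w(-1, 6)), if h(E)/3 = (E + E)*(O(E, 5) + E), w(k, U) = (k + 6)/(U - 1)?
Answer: 118/5 ≈ 23.600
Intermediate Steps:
O(I, m) = 3*I/m (O(I, m) = 3*((I + I)/(m + m)) = 3*((2*I)/((2*m))) = 3*((2*I)*(1/(2*m))) = 3*(I/m) = 3*I/m)
w(k, U) = (6 + k)/(-1 + U)
h(E) = 48*E²/5 (h(E) = 3*((E + E)*(3*E/5 + E)) = 3*((2*E)*(3*E*(⅕) + E)) = 3*((2*E)*(3*E/5 + E)) = 3*((2*E)*(8*E/5)) = 3*(16*E²/5) = 48*E²/5)
-2*(-7) + h(w(-1, 6)) = -2*(-7) + 48*((6 - 1)/(-1 + 6))²/5 = 14 + 48*(5/5)²/5 = 14 + 48*((⅕)*5)²/5 = 14 + (48/5)*1² = 14 + (48/5)*1 = 14 + 48/5 = 118/5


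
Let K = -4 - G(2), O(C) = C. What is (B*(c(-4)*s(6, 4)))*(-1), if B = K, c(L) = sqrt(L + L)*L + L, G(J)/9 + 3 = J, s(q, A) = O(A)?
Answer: 80 + 160*I*sqrt(2) ≈ 80.0 + 226.27*I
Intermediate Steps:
s(q, A) = A
G(J) = -27 + 9*J
c(L) = L + sqrt(2)*L**(3/2) (c(L) = sqrt(2*L)*L + L = (sqrt(2)*sqrt(L))*L + L = sqrt(2)*L**(3/2) + L = L + sqrt(2)*L**(3/2))
K = 5 (K = -4 - (-27 + 9*2) = -4 - (-27 + 18) = -4 - 1*(-9) = -4 + 9 = 5)
B = 5
(B*(c(-4)*s(6, 4)))*(-1) = (5*((-4 + sqrt(2)*(-4)**(3/2))*4))*(-1) = (5*((-4 + sqrt(2)*(-8*I))*4))*(-1) = (5*((-4 - 8*I*sqrt(2))*4))*(-1) = (5*(-16 - 32*I*sqrt(2)))*(-1) = (-80 - 160*I*sqrt(2))*(-1) = 80 + 160*I*sqrt(2)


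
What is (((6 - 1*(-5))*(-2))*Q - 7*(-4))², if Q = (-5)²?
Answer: 272484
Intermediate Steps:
Q = 25
(((6 - 1*(-5))*(-2))*Q - 7*(-4))² = (((6 - 1*(-5))*(-2))*25 - 7*(-4))² = (((6 + 5)*(-2))*25 + 28)² = ((11*(-2))*25 + 28)² = (-22*25 + 28)² = (-550 + 28)² = (-522)² = 272484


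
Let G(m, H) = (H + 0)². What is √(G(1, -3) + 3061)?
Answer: √3070 ≈ 55.408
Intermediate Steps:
G(m, H) = H²
√(G(1, -3) + 3061) = √((-3)² + 3061) = √(9 + 3061) = √3070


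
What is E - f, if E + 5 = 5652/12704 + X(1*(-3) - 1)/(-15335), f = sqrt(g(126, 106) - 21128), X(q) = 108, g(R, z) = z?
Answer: -222194453/48703960 - I*sqrt(21022) ≈ -4.5621 - 144.99*I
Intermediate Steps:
f = I*sqrt(21022) (f = sqrt(106 - 21128) = sqrt(-21022) = I*sqrt(21022) ≈ 144.99*I)
E = -222194453/48703960 (E = -5 + (5652/12704 + 108/(-15335)) = -5 + (5652*(1/12704) + 108*(-1/15335)) = -5 + (1413/3176 - 108/15335) = -5 + 21325347/48703960 = -222194453/48703960 ≈ -4.5621)
E - f = -222194453/48703960 - I*sqrt(21022)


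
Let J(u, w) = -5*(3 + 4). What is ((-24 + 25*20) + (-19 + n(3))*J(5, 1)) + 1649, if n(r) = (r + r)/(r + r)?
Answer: 2755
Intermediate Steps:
n(r) = 1 (n(r) = (2*r)/((2*r)) = (2*r)*(1/(2*r)) = 1)
J(u, w) = -35 (J(u, w) = -5*7 = -35)
((-24 + 25*20) + (-19 + n(3))*J(5, 1)) + 1649 = ((-24 + 25*20) + (-19 + 1)*(-35)) + 1649 = ((-24 + 500) - 18*(-35)) + 1649 = (476 + 630) + 1649 = 1106 + 1649 = 2755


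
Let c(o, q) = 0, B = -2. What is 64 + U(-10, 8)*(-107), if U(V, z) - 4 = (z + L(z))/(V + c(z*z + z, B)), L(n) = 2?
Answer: -257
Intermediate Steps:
U(V, z) = 4 + (2 + z)/V (U(V, z) = 4 + (z + 2)/(V + 0) = 4 + (2 + z)/V)
64 + U(-10, 8)*(-107) = 64 + ((2 + 8 + 4*(-10))/(-10))*(-107) = 64 - (2 + 8 - 40)/10*(-107) = 64 - 1/10*(-30)*(-107) = 64 + 3*(-107) = 64 - 321 = -257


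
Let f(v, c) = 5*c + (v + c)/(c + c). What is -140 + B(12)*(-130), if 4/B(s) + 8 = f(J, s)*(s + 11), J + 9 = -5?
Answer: -2307980/16441 ≈ -140.38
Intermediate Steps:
J = -14 (J = -9 - 5 = -14)
f(v, c) = 5*c + (c + v)/(2*c) (f(v, c) = 5*c + (c + v)/((2*c)) = 5*c + (c + v)*(1/(2*c)) = 5*c + (c + v)/(2*c))
B(s) = 4/(-8 + (-14 + s*(1 + 10*s))*(11 + s)/(2*s)) (B(s) = 4/(-8 + ((-14 + s*(1 + 10*s))/(2*s))*(s + 11)) = 4/(-8 + ((-14 + s*(1 + 10*s))/(2*s))*(11 + s)) = 4/(-8 + (-14 + s*(1 + 10*s))*(11 + s)/(2*s)))
-140 + B(12)*(-130) = -140 + (8*12/(-154 - 19*12 + 10*12³ + 111*12²))*(-130) = -140 + (8*12/(-154 - 228 + 10*1728 + 111*144))*(-130) = -140 + (8*12/(-154 - 228 + 17280 + 15984))*(-130) = -140 + (8*12/32882)*(-130) = -140 + (8*12*(1/32882))*(-130) = -140 + (48/16441)*(-130) = -140 - 6240/16441 = -2307980/16441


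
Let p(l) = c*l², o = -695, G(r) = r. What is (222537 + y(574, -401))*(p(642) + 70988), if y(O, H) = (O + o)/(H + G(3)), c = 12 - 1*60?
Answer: -872983559904374/199 ≈ -4.3869e+12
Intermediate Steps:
c = -48 (c = 12 - 60 = -48)
p(l) = -48*l²
y(O, H) = (-695 + O)/(3 + H) (y(O, H) = (O - 695)/(H + 3) = (-695 + O)/(3 + H))
(222537 + y(574, -401))*(p(642) + 70988) = (222537 + (-695 + 574)/(3 - 401))*(-48*642² + 70988) = (222537 - 121/(-398))*(-48*412164 + 70988) = (222537 - 1/398*(-121))*(-19783872 + 70988) = (222537 + 121/398)*(-19712884) = (88569847/398)*(-19712884) = -872983559904374/199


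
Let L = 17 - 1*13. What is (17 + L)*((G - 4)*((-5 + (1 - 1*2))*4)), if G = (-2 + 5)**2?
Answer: -2520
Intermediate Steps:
G = 9 (G = 3**2 = 9)
L = 4 (L = 17 - 13 = 4)
(17 + L)*((G - 4)*((-5 + (1 - 1*2))*4)) = (17 + 4)*((9 - 4)*((-5 + (1 - 1*2))*4)) = 21*(5*((-5 + (1 - 2))*4)) = 21*(5*((-5 - 1)*4)) = 21*(5*(-6*4)) = 21*(5*(-24)) = 21*(-120) = -2520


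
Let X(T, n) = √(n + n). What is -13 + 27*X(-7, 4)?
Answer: -13 + 54*√2 ≈ 63.368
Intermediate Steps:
X(T, n) = √2*√n (X(T, n) = √(2*n) = √2*√n)
-13 + 27*X(-7, 4) = -13 + 27*(√2*√4) = -13 + 27*(√2*2) = -13 + 27*(2*√2) = -13 + 54*√2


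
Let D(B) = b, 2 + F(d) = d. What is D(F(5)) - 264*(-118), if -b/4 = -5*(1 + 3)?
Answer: 31232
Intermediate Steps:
F(d) = -2 + d
b = 80 (b = -(-20)*(1 + 3) = -(-20)*4 = -4*(-20) = 80)
D(B) = 80
D(F(5)) - 264*(-118) = 80 - 264*(-118) = 80 + 31152 = 31232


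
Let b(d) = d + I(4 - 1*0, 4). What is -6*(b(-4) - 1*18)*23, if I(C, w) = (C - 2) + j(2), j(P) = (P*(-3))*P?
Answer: 4416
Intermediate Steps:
j(P) = -3*P**2 (j(P) = (-3*P)*P = -3*P**2)
I(C, w) = -14 + C (I(C, w) = (C - 2) - 3*2**2 = (-2 + C) - 3*4 = (-2 + C) - 12 = -14 + C)
b(d) = -10 + d (b(d) = d + (-14 + (4 - 1*0)) = d + (-14 + (4 + 0)) = d + (-14 + 4) = d - 10 = -10 + d)
-6*(b(-4) - 1*18)*23 = -6*((-10 - 4) - 1*18)*23 = -6*(-14 - 18)*23 = -6*(-32)*23 = 192*23 = 4416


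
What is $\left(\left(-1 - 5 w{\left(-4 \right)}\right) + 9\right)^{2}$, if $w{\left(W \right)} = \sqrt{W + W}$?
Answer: $-136 - 160 i \sqrt{2} \approx -136.0 - 226.27 i$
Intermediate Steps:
$w{\left(W \right)} = \sqrt{2} \sqrt{W}$ ($w{\left(W \right)} = \sqrt{2 W} = \sqrt{2} \sqrt{W}$)
$\left(\left(-1 - 5 w{\left(-4 \right)}\right) + 9\right)^{2} = \left(\left(-1 - 5 \sqrt{2} \sqrt{-4}\right) + 9\right)^{2} = \left(\left(-1 - 5 \sqrt{2} \cdot 2 i\right) + 9\right)^{2} = \left(\left(-1 - 5 \cdot 2 i \sqrt{2}\right) + 9\right)^{2} = \left(\left(-1 - 10 i \sqrt{2}\right) + 9\right)^{2} = \left(8 - 10 i \sqrt{2}\right)^{2}$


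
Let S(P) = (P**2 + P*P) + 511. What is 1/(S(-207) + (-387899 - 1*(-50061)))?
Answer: -1/251629 ≈ -3.9741e-6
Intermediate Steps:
S(P) = 511 + 2*P**2 (S(P) = (P**2 + P**2) + 511 = 2*P**2 + 511 = 511 + 2*P**2)
1/(S(-207) + (-387899 - 1*(-50061))) = 1/((511 + 2*(-207)**2) + (-387899 - 1*(-50061))) = 1/((511 + 2*42849) + (-387899 + 50061)) = 1/((511 + 85698) - 337838) = 1/(86209 - 337838) = 1/(-251629) = -1/251629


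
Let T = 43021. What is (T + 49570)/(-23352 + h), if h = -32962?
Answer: -92591/56314 ≈ -1.6442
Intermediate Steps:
(T + 49570)/(-23352 + h) = (43021 + 49570)/(-23352 - 32962) = 92591/(-56314) = 92591*(-1/56314) = -92591/56314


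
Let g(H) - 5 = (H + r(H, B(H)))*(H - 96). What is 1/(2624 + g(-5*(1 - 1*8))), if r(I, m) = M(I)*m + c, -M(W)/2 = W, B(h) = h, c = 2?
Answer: 1/149822 ≈ 6.6746e-6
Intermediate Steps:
M(W) = -2*W
r(I, m) = 2 - 2*I*m (r(I, m) = (-2*I)*m + 2 = -2*I*m + 2 = 2 - 2*I*m)
g(H) = 5 + (-96 + H)*(2 + H - 2*H²) (g(H) = 5 + (H + (2 - 2*H*H))*(H - 96) = 5 + (H + (2 - 2*H²))*(-96 + H) = 5 + (2 + H - 2*H²)*(-96 + H) = 5 + (-96 + H)*(2 + H - 2*H²))
1/(2624 + g(-5*(1 - 1*8))) = 1/(2624 + (-187 - (-470)*(1 - 1*8) - 2*(-125*(1 - 1*8)³) + 193*(-5*(1 - 1*8))²)) = 1/(2624 + (-187 - (-470)*(1 - 8) - 2*(-125*(1 - 8)³) + 193*(-5*(1 - 8))²)) = 1/(2624 + (-187 - (-470)*(-7) - 2*(-5*(-7))³ + 193*(-5*(-7))²)) = 1/(2624 + (-187 - 94*35 - 2*35³ + 193*35²)) = 1/(2624 + (-187 - 3290 - 2*42875 + 193*1225)) = 1/(2624 + (-187 - 3290 - 85750 + 236425)) = 1/(2624 + 147198) = 1/149822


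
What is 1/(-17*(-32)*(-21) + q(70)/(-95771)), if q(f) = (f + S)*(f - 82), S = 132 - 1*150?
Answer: -7367/84160560 ≈ -8.7535e-5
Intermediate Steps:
S = -18 (S = 132 - 150 = -18)
q(f) = (-82 + f)*(-18 + f) (q(f) = (f - 18)*(f - 82) = (-18 + f)*(-82 + f) = (-82 + f)*(-18 + f))
1/(-17*(-32)*(-21) + q(70)/(-95771)) = 1/(-17*(-32)*(-21) + (1476 + 70**2 - 100*70)/(-95771)) = 1/(544*(-21) + (1476 + 4900 - 7000)*(-1/95771)) = 1/(-11424 - 624*(-1/95771)) = 1/(-11424 + 48/7367) = 1/(-84160560/7367) = -7367/84160560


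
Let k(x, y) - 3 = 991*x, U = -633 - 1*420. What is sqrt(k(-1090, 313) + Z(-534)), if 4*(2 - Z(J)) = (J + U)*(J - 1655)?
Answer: I*sqrt(7794683)/2 ≈ 1395.9*I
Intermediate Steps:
U = -1053 (U = -633 - 420 = -1053)
k(x, y) = 3 + 991*x
Z(J) = 2 - (-1655 + J)*(-1053 + J)/4 (Z(J) = 2 - (J - 1053)*(J - 1655)/4 = 2 - (-1053 + J)*(-1655 + J)/4 = 2 - (-1655 + J)*(-1053 + J)/4)
sqrt(k(-1090, 313) + Z(-534)) = sqrt((3 + 991*(-1090)) + (-1742707/4 + 677*(-534) - 1/4*(-534)**2)) = sqrt((3 - 1080190) + (-1742707/4 - 361518 - 1/4*285156)) = sqrt(-1080187 + (-1742707/4 - 361518 - 71289)) = sqrt(-1080187 - 3473935/4) = sqrt(-7794683/4) = I*sqrt(7794683)/2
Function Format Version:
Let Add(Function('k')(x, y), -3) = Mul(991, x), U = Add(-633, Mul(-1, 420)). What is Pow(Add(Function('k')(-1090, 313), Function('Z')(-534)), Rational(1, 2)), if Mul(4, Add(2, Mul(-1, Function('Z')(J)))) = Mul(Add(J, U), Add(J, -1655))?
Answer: Mul(Rational(1, 2), I, Pow(7794683, Rational(1, 2))) ≈ Mul(1395.9, I)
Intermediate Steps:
U = -1053 (U = Add(-633, -420) = -1053)
Function('k')(x, y) = Add(3, Mul(991, x))
Function('Z')(J) = Add(2, Mul(Rational(-1, 4), Add(-1655, J), Add(-1053, J))) (Function('Z')(J) = Add(2, Mul(Rational(-1, 4), Mul(Add(J, -1053), Add(J, -1655)))) = Add(2, Mul(Rational(-1, 4), Mul(Add(-1053, J), Add(-1655, J)))) = Add(2, Mul(Rational(-1, 4), Mul(Add(-1655, J), Add(-1053, J)))) = Add(2, Mul(Rational(-1, 4), Add(-1655, J), Add(-1053, J))))
Pow(Add(Function('k')(-1090, 313), Function('Z')(-534)), Rational(1, 2)) = Pow(Add(Add(3, Mul(991, -1090)), Add(Rational(-1742707, 4), Mul(677, -534), Mul(Rational(-1, 4), Pow(-534, 2)))), Rational(1, 2)) = Pow(Add(Add(3, -1080190), Add(Rational(-1742707, 4), -361518, Mul(Rational(-1, 4), 285156))), Rational(1, 2)) = Pow(Add(-1080187, Add(Rational(-1742707, 4), -361518, -71289)), Rational(1, 2)) = Pow(Add(-1080187, Rational(-3473935, 4)), Rational(1, 2)) = Pow(Rational(-7794683, 4), Rational(1, 2)) = Mul(Rational(1, 2), I, Pow(7794683, Rational(1, 2)))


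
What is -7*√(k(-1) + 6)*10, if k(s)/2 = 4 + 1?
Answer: -280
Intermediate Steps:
k(s) = 10 (k(s) = 2*(4 + 1) = 2*5 = 10)
-7*√(k(-1) + 6)*10 = -7*√(10 + 6)*10 = -7*√16*10 = -7*4*10 = -28*10 = -280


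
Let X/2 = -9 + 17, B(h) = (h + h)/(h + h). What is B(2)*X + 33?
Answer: 49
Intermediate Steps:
B(h) = 1 (B(h) = (2*h)/((2*h)) = (2*h)*(1/(2*h)) = 1)
X = 16 (X = 2*(-9 + 17) = 2*8 = 16)
B(2)*X + 33 = 1*16 + 33 = 16 + 33 = 49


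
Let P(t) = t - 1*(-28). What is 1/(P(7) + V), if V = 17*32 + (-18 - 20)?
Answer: 1/541 ≈ 0.0018484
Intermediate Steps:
P(t) = 28 + t (P(t) = t + 28 = 28 + t)
V = 506 (V = 544 - 38 = 506)
1/(P(7) + V) = 1/((28 + 7) + 506) = 1/(35 + 506) = 1/541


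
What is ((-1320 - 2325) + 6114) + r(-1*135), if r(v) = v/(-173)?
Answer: 427272/173 ≈ 2469.8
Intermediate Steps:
r(v) = -v/173 (r(v) = v*(-1/173) = -v/173)
((-1320 - 2325) + 6114) + r(-1*135) = ((-1320 - 2325) + 6114) - (-1)*135/173 = (-3645 + 6114) - 1/173*(-135) = 2469 + 135/173 = 427272/173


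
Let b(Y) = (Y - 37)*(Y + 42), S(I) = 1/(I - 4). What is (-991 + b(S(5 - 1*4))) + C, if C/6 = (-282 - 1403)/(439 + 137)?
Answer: -738463/288 ≈ -2564.1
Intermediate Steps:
C = -1685/96 (C = 6*((-282 - 1403)/(439 + 137)) = 6*(-1685/576) = -1685/96 ≈ -17.552)
S(I) = 1/(-4 + I)
b(Y) = (-37 + Y)*(42 + Y)
(-991 + b(S(5 - 1*4))) + C = (-991 + (-1554 + (1/(-4 + (5 - 1*4)))**2 + 5/(-4 + (5 - 1*4)))) - 1685/96 = (-991 + (-1554 + (1/(-4 + (5 - 4)))**2 + 5/(-4 + (5 - 4)))) - 1685/96 = (-991 + (-1554 + (1/(-4 + 1))**2 + 5/(-4 + 1))) - 1685/96 = (-991 + (-1554 + (1/(-3))**2 + 5/(-3))) - 1685/96 = (-991 + (-1554 + (-1/3)**2 + 5*(-1/3))) - 1685/96 = (-991 + (-1554 + 1/9 - 5/3)) - 1685/96 = (-991 - 14000/9) - 1685/96 = -22919/9 - 1685/96 = -738463/288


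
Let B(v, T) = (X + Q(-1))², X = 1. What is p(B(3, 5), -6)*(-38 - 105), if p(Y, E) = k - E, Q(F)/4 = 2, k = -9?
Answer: 429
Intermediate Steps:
Q(F) = 8 (Q(F) = 4*2 = 8)
B(v, T) = 81 (B(v, T) = (1 + 8)² = 9² = 81)
p(Y, E) = -9 - E
p(B(3, 5), -6)*(-38 - 105) = (-9 - 1*(-6))*(-38 - 105) = (-9 + 6)*(-143) = -3*(-143) = 429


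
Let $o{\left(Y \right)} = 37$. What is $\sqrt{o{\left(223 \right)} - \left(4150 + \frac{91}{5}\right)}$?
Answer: $\frac{4 i \sqrt{6455}}{5} \approx 64.274 i$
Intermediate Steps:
$\sqrt{o{\left(223 \right)} - \left(4150 + \frac{91}{5}\right)} = \sqrt{37 - \left(4150 + \frac{91}{5}\right)} = \sqrt{37 - \left(4150 + 91 \cdot \frac{1}{5}\right)} = \sqrt{37 - \frac{20841}{5}} = \sqrt{- \frac{20656}{5}} = \frac{4 i \sqrt{6455}}{5}$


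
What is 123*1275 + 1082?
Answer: 157907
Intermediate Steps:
123*1275 + 1082 = 156825 + 1082 = 157907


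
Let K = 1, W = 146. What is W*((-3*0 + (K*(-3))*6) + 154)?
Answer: 19856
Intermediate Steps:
W*((-3*0 + (K*(-3))*6) + 154) = 146*((-3*0 + (1*(-3))*6) + 154) = 146*((0 - 3*6) + 154) = 146*((0 - 18) + 154) = 146*(-18 + 154) = 146*136 = 19856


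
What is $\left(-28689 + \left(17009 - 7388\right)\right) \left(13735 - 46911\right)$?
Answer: $632599968$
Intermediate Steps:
$\left(-28689 + \left(17009 - 7388\right)\right) \left(13735 - 46911\right) = \left(-28689 + \left(17009 - 7388\right)\right) \left(-33176\right) = \left(-28689 + 9621\right) \left(-33176\right) = \left(-19068\right) \left(-33176\right) = 632599968$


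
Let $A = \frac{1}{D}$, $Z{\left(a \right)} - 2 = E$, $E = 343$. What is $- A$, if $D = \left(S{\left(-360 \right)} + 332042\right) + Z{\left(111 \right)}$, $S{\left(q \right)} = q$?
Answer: $- \frac{1}{332027} \approx -3.0118 \cdot 10^{-6}$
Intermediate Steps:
$Z{\left(a \right)} = 345$ ($Z{\left(a \right)} = 2 + 343 = 345$)
$D = 332027$ ($D = \left(-360 + 332042\right) + 345 = 331682 + 345 = 332027$)
$A = \frac{1}{332027} \approx 3.0118 \cdot 10^{-6}$
$- A = \left(-1\right) \frac{1}{332027} = - \frac{1}{332027}$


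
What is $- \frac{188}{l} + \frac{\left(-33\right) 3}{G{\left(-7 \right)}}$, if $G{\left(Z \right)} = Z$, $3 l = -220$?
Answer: $\frac{6432}{385} \approx 16.706$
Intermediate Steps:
$l = - \frac{220}{3}$ ($l = \frac{1}{3} \left(-220\right) = - \frac{220}{3} \approx -73.333$)
$- \frac{188}{l} + \frac{\left(-33\right) 3}{G{\left(-7 \right)}} = - \frac{188}{- \frac{220}{3}} + \frac{\left(-33\right) 3}{-7} = \left(-188\right) \left(- \frac{3}{220}\right) - - \frac{99}{7} = \frac{141}{55} + \frac{99}{7} = \frac{6432}{385}$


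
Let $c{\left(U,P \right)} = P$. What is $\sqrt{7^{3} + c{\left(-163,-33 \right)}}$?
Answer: $\sqrt{310} \approx 17.607$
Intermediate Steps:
$\sqrt{7^{3} + c{\left(-163,-33 \right)}} = \sqrt{7^{3} - 33} = \sqrt{343 - 33} = \sqrt{310}$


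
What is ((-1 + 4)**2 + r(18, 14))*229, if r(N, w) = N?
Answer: 6183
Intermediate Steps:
((-1 + 4)**2 + r(18, 14))*229 = ((-1 + 4)**2 + 18)*229 = (3**2 + 18)*229 = (9 + 18)*229 = 27*229 = 6183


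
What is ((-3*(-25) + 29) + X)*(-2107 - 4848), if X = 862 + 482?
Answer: -10070840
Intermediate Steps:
X = 1344
((-3*(-25) + 29) + X)*(-2107 - 4848) = ((-3*(-25) + 29) + 1344)*(-2107 - 4848) = ((75 + 29) + 1344)*(-6955) = (104 + 1344)*(-6955) = 1448*(-6955) = -10070840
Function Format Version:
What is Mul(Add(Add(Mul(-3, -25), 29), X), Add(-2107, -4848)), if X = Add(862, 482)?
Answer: -10070840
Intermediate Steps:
X = 1344
Mul(Add(Add(Mul(-3, -25), 29), X), Add(-2107, -4848)) = Mul(Add(Add(Mul(-3, -25), 29), 1344), Add(-2107, -4848)) = Mul(Add(Add(75, 29), 1344), -6955) = Mul(Add(104, 1344), -6955) = Mul(1448, -6955) = -10070840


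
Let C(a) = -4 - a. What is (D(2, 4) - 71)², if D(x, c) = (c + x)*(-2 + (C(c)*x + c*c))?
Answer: 6889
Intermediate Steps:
D(x, c) = (c + x)*(-2 + c² + x*(-4 - c)) (D(x, c) = (c + x)*(-2 + ((-4 - c)*x + c*c)) = (c + x)*(-2 + (x*(-4 - c) + c²)) = (c + x)*(-2 + (c² + x*(-4 - c))) = (c + x)*(-2 + c² + x*(-4 - c)))
(D(2, 4) - 71)² = ((4³ - 4*2² - 2*4 - 2*2 - 1*4*2² - 4*4*2) - 71)² = ((64 - 4*4 - 8 - 4 - 1*4*4 - 32) - 71)² = ((64 - 16 - 8 - 4 - 16 - 32) - 71)² = (-12 - 71)² = (-83)² = 6889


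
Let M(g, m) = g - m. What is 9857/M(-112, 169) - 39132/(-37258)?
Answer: -178128007/5234749 ≈ -34.028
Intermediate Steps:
9857/M(-112, 169) - 39132/(-37258) = 9857/(-112 - 1*169) - 39132/(-37258) = 9857/(-112 - 169) - 39132*(-1/37258) = 9857/(-281) + 19566/18629 = 9857*(-1/281) + 19566/18629 = -9857/281 + 19566/18629 = -178128007/5234749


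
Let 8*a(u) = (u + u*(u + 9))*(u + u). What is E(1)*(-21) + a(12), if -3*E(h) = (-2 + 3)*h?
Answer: 799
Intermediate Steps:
a(u) = u*(u + u*(9 + u))/4 (a(u) = ((u + u*(u + 9))*(u + u))/8 = ((u + u*(9 + u))*(2*u))/8 = (2*u*(u + u*(9 + u)))/8 = u*(u + u*(9 + u))/4)
E(h) = -h/3 (E(h) = -(-2 + 3)*h/3 = -h/3)
E(1)*(-21) + a(12) = -⅓*1*(-21) + (¼)*12²*(10 + 12) = -⅓*(-21) + (¼)*144*22 = 7 + 792 = 799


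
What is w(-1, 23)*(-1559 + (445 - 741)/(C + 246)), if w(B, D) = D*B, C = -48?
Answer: 3553247/99 ≈ 35891.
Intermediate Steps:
w(B, D) = B*D
w(-1, 23)*(-1559 + (445 - 741)/(C + 246)) = (-1*23)*(-1559 + (445 - 741)/(-48 + 246)) = -23*(-1559 - 296/198) = -23*(-1559 - 296*1/198) = -23*(-1559 - 148/99) = -23*(-154489/99) = 3553247/99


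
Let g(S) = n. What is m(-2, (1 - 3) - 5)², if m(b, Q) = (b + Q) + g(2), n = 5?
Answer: 16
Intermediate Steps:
g(S) = 5
m(b, Q) = 5 + Q + b (m(b, Q) = (b + Q) + 5 = (Q + b) + 5 = 5 + Q + b)
m(-2, (1 - 3) - 5)² = (5 + ((1 - 3) - 5) - 2)² = (5 + (-2 - 5) - 2)² = (5 - 7 - 2)² = (-4)² = 16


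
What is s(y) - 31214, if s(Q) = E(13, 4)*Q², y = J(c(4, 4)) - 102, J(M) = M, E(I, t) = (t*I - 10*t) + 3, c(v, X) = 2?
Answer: 118786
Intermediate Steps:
E(I, t) = 3 - 10*t + I*t (E(I, t) = (I*t - 10*t) + 3 = (-10*t + I*t) + 3 = 3 - 10*t + I*t)
y = -100 (y = 2 - 102 = -100)
s(Q) = 15*Q² (s(Q) = (3 - 10*4 + 13*4)*Q² = (3 - 40 + 52)*Q² = 15*Q²)
s(y) - 31214 = 15*(-100)² - 31214 = 15*10000 - 31214 = 150000 - 31214 = 118786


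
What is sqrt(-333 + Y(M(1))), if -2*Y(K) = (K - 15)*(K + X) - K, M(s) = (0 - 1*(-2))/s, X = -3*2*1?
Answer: I*sqrt(358) ≈ 18.921*I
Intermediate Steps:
X = -6 (X = -6*1 = -6)
M(s) = 2/s (M(s) = (0 + 2)/s = 2/s)
Y(K) = K/2 - (-15 + K)*(-6 + K)/2 (Y(K) = -((K - 15)*(K - 6) - K)/2 = -((-15 + K)*(-6 + K) - K)/2 = -(-K + (-15 + K)*(-6 + K))/2 = K/2 - (-15 + K)*(-6 + K)/2)
sqrt(-333 + Y(M(1))) = sqrt(-333 + (-45 + 11*(2/1) - (2/1)**2/2)) = sqrt(-333 + (-45 + 11*(2*1) - (2*1)**2/2)) = sqrt(-333 + (-45 + 11*2 - 1/2*2**2)) = sqrt(-333 + (-45 + 22 - 1/2*4)) = sqrt(-333 + (-45 + 22 - 2)) = sqrt(-333 - 25) = sqrt(-358) = I*sqrt(358)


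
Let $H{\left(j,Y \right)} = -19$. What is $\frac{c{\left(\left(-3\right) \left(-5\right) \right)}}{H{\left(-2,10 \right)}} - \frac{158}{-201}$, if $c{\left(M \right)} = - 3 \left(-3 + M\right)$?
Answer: $\frac{10238}{3819} \approx 2.6808$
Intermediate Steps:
$c{\left(M \right)} = 9 - 3 M$
$\frac{c{\left(\left(-3\right) \left(-5\right) \right)}}{H{\left(-2,10 \right)}} - \frac{158}{-201} = \frac{9 - 3 \left(\left(-3\right) \left(-5\right)\right)}{-19} - \frac{158}{-201} = \left(9 - 45\right) \left(- \frac{1}{19}\right) - - \frac{158}{201} = \left(9 - 45\right) \left(- \frac{1}{19}\right) + \frac{158}{201} = \left(-36\right) \left(- \frac{1}{19}\right) + \frac{158}{201} = \frac{36}{19} + \frac{158}{201} = \frac{10238}{3819}$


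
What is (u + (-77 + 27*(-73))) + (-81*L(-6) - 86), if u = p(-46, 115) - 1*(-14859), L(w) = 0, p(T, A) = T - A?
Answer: 12564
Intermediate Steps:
u = 14698 (u = (-46 - 1*115) - 1*(-14859) = (-46 - 115) + 14859 = -161 + 14859 = 14698)
(u + (-77 + 27*(-73))) + (-81*L(-6) - 86) = (14698 + (-77 + 27*(-73))) + (-81*0 - 86) = (14698 + (-77 - 1971)) + (0 - 86) = (14698 - 2048) - 86 = 12650 - 86 = 12564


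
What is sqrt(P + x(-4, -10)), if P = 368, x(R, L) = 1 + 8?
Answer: sqrt(377) ≈ 19.416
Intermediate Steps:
x(R, L) = 9
sqrt(P + x(-4, -10)) = sqrt(368 + 9) = sqrt(377)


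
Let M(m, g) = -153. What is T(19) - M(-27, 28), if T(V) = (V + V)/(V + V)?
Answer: 154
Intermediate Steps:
T(V) = 1 (T(V) = (2*V)/((2*V)) = (2*V)*(1/(2*V)) = 1)
T(19) - M(-27, 28) = 1 - 1*(-153) = 1 + 153 = 154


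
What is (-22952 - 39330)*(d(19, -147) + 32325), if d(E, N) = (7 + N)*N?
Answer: -3295029210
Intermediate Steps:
d(E, N) = N*(7 + N)
(-22952 - 39330)*(d(19, -147) + 32325) = (-22952 - 39330)*(-147*(7 - 147) + 32325) = -62282*(-147*(-140) + 32325) = -62282*(20580 + 32325) = -62282*52905 = -3295029210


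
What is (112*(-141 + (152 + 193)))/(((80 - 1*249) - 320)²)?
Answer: 7616/79707 ≈ 0.095550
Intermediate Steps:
(112*(-141 + (152 + 193)))/(((80 - 1*249) - 320)²) = (112*(-141 + 345))/(((80 - 249) - 320)²) = (112*204)/((-169 - 320)²) = 22848/((-489)²) = 22848/239121 = 22848*(1/239121) = 7616/79707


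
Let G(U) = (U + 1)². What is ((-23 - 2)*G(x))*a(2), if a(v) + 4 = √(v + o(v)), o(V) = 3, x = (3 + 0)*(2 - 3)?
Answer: 400 - 100*√5 ≈ 176.39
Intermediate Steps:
x = -3 (x = 3*(-1) = -3)
a(v) = -4 + √(3 + v) (a(v) = -4 + √(v + 3) = -4 + √(3 + v))
G(U) = (1 + U)²
((-23 - 2)*G(x))*a(2) = ((-23 - 2)*(1 - 3)²)*(-4 + √(3 + 2)) = (-25*(-2)²)*(-4 + √5) = (-25*4)*(-4 + √5) = -100*(-4 + √5) = 400 - 100*√5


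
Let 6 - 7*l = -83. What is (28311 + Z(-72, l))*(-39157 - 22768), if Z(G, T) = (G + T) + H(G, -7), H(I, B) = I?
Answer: -12215201650/7 ≈ -1.7450e+9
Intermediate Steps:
l = 89/7 (l = 6/7 - ⅐*(-83) = 6/7 + 83/7 = 89/7 ≈ 12.714)
Z(G, T) = T + 2*G (Z(G, T) = (G + T) + G = T + 2*G)
(28311 + Z(-72, l))*(-39157 - 22768) = (28311 + (89/7 + 2*(-72)))*(-39157 - 22768) = (28311 + (89/7 - 144))*(-61925) = (28311 - 919/7)*(-61925) = (197258/7)*(-61925) = -12215201650/7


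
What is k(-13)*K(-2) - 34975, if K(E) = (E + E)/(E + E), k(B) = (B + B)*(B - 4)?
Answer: -34533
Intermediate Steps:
k(B) = 2*B*(-4 + B) (k(B) = (2*B)*(-4 + B) = 2*B*(-4 + B))
K(E) = 1 (K(E) = (2*E)/((2*E)) = (2*E)*(1/(2*E)) = 1)
k(-13)*K(-2) - 34975 = (2*(-13)*(-4 - 13))*1 - 34975 = (2*(-13)*(-17))*1 - 34975 = 442*1 - 34975 = 442 - 34975 = -34533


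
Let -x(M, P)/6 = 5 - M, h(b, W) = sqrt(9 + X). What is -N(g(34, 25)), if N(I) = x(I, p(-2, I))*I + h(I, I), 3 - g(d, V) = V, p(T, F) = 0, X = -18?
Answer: -3564 - 3*I ≈ -3564.0 - 3.0*I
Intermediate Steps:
h(b, W) = 3*I (h(b, W) = sqrt(9 - 18) = sqrt(-9) = 3*I)
g(d, V) = 3 - V
x(M, P) = -30 + 6*M (x(M, P) = -6*(5 - M) = -30 + 6*M)
N(I) = 3*I + I*(-30 + 6*I) (N(I) = (-30 + 6*I)*I + 3*I = I*(-30 + 6*I) + 3*I = 3*I + I*(-30 + 6*I))
-N(g(34, 25)) = -(3*I + 6*(3 - 1*25)*(-5 + (3 - 1*25))) = -(3*I + 6*(3 - 25)*(-5 + (3 - 25))) = -(3*I + 6*(-22)*(-5 - 22)) = -(3*I + 6*(-22)*(-27)) = -(3*I + 3564) = -(3564 + 3*I) = -3564 - 3*I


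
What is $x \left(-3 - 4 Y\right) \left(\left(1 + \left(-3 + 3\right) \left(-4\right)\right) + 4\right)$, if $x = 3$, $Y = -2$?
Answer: $75$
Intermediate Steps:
$x \left(-3 - 4 Y\right) \left(\left(1 + \left(-3 + 3\right) \left(-4\right)\right) + 4\right) = 3 \left(-3 - -8\right) \left(\left(1 + \left(-3 + 3\right) \left(-4\right)\right) + 4\right) = 3 \left(-3 + 8\right) \left(\left(1 + 0 \left(-4\right)\right) + 4\right) = 3 \cdot 5 \left(\left(1 + 0\right) + 4\right) = 15 \left(1 + 4\right) = 15 \cdot 5 = 75$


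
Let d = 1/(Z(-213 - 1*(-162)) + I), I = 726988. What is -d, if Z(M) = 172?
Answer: -1/727160 ≈ -1.3752e-6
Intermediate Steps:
d = 1/727160 (d = 1/(172 + 726988) = 1/727160 ≈ 1.3752e-6)
-d = -1*1/727160 = -1/727160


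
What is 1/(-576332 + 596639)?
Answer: 1/20307 ≈ 4.9244e-5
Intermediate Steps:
1/(-576332 + 596639) = 1/20307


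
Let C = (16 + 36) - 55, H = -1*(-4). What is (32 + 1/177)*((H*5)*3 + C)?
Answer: 107635/59 ≈ 1824.3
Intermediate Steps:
H = 4
C = -3 (C = 52 - 55 = -3)
(32 + 1/177)*((H*5)*3 + C) = (32 + 1/177)*((4*5)*3 - 3) = (32 + 1/177)*(20*3 - 3) = 5665*(60 - 3)/177 = (5665/177)*57 = 107635/59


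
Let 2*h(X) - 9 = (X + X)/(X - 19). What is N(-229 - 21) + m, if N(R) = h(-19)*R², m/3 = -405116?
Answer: -902848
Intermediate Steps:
m = -1215348 (m = 3*(-405116) = -1215348)
h(X) = 9/2 + X/(-19 + X) (h(X) = 9/2 + ((X + X)/(X - 19))/2 = 9/2 + ((2*X)/(-19 + X))/2 = 9/2 + (2*X/(-19 + X))/2 = 9/2 + X/(-19 + X))
N(R) = 5*R² (N(R) = ((-171 + 11*(-19))/(2*(-19 - 19)))*R² = ((½)*(-171 - 209)/(-38))*R² = ((½)*(-1/38)*(-380))*R² = 5*R²)
N(-229 - 21) + m = 5*(-229 - 21)² - 1215348 = 5*(-250)² - 1215348 = 5*62500 - 1215348 = 312500 - 1215348 = -902848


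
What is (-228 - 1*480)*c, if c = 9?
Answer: -6372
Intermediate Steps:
(-228 - 1*480)*c = (-228 - 1*480)*9 = (-228 - 480)*9 = -708*9 = -6372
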